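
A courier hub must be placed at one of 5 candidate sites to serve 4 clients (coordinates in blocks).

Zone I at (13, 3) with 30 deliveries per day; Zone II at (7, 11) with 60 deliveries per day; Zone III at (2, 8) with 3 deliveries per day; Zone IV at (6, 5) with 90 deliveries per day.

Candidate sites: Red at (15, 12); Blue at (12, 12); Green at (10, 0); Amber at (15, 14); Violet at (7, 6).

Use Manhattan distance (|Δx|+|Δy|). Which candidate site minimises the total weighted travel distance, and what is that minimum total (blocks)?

Violet, total 771 blocks

Total weighted distance at each candidate:
  Red (15, 12): total = 2361
  Blue (12, 12): total = 1872
  Green (10, 0): total = 1878
  Amber (15, 14): total = 2727
  Violet (7, 6): total = 771
Minimum is at Violet with total 771 blocks.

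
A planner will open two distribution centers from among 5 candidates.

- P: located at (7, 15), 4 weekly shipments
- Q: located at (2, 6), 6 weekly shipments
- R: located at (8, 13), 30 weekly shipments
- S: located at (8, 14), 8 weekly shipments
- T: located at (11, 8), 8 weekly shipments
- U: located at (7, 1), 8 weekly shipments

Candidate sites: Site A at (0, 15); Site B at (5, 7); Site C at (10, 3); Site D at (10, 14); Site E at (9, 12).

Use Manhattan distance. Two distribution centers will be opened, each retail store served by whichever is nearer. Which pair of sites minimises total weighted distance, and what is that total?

Evaluate every pair (each demand assigned to the nearer of the two):
  {Site B, Site E}: total = 240
  {Site C, Site E}: total = 258
  {Site B, Site D}: total = 266
  {Site C, Site D}: total = 276
  {Site A, Site E}: total = 322
  {Site D, Site E}: total = 322
  {Site A, Site D}: total = 372
  {Site B, Site C}: total = 502
  {Site A, Site B}: total = 514
  {Site A, Site C}: total = 554
Best pair: {Site B, Site E} with total 240.

{Site B, Site E}, total 240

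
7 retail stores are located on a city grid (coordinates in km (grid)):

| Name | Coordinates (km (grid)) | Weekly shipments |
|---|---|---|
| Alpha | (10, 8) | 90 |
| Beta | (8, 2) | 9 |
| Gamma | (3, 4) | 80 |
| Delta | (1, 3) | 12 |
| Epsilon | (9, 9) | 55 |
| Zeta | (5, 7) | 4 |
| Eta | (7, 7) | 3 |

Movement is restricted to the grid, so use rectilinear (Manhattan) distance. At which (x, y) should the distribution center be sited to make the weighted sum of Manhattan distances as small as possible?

(9, 8)

Manhattan distance separates: Σwᵢ(|x−xᵢ|+|y−yᵢ|) = Σwᵢ|x−xᵢ| + Σwᵢ|y−yᵢ|, so x and y are optimised independently as 1-D weighted medians.
Total weight W = 253; half = 126.5.
x-coordinate, sorted with cumulative weight:
  x=1 (Delta, w=12) cum 12
  x=3 (Gamma, w=80) cum 92
  x=5 (Zeta, w=4) cum 96
  x=7 (Eta, w=3) cum 99
  x=8 (Beta, w=9) cum 108
  x=9 (Epsilon, w=55) cum 163  ← median
  x=10 (Alpha, w=90) cum 253
⇒ x* = 9
y-coordinate, sorted with cumulative weight:
  y=2 (Beta, w=9) cum 9
  y=3 (Delta, w=12) cum 21
  y=4 (Gamma, w=80) cum 101
  y=7 (Zeta, w=4) cum 105
  y=7 (Eta, w=3) cum 108
  y=8 (Alpha, w=90) cum 198  ← median
  y=9 (Epsilon, w=55) cum 253
⇒ y* = 8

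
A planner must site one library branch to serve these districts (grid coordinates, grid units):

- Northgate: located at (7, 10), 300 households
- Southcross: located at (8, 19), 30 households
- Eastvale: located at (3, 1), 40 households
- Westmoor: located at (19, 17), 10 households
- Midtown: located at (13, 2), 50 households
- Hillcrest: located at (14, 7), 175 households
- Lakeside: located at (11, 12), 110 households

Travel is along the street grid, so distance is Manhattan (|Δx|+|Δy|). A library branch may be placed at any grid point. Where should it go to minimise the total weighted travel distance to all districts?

Manhattan distance separates: Σwᵢ(|x−xᵢ|+|y−yᵢ|) = Σwᵢ|x−xᵢ| + Σwᵢ|y−yᵢ|, so x and y are optimised independently as 1-D weighted medians.
Total weight W = 715; half = 357.5.
x-coordinate, sorted with cumulative weight:
  x=3 (Eastvale, w=40) cum 40
  x=7 (Northgate, w=300) cum 340
  x=8 (Southcross, w=30) cum 370  ← median
  x=11 (Lakeside, w=110) cum 480
  x=13 (Midtown, w=50) cum 530
  x=14 (Hillcrest, w=175) cum 705
  x=19 (Westmoor, w=10) cum 715
⇒ x* = 8
y-coordinate, sorted with cumulative weight:
  y=1 (Eastvale, w=40) cum 40
  y=2 (Midtown, w=50) cum 90
  y=7 (Hillcrest, w=175) cum 265
  y=10 (Northgate, w=300) cum 565  ← median
  y=12 (Lakeside, w=110) cum 675
  y=17 (Westmoor, w=10) cum 685
  y=19 (Southcross, w=30) cum 715
⇒ y* = 10

(8, 10)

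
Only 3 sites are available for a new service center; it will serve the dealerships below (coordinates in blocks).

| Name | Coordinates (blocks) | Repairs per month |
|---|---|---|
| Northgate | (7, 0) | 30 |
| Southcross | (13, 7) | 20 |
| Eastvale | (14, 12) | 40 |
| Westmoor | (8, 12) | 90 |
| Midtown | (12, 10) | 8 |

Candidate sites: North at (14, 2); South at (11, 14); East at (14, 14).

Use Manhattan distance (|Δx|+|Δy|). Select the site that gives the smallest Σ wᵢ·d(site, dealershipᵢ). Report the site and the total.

Total weighted distance at each candidate:
  North (14, 2): total = 2310
  South (11, 14): total = 1410
  East (14, 14): total = 1638
Minimum is at South with total 1410 blocks.

South, total 1410 blocks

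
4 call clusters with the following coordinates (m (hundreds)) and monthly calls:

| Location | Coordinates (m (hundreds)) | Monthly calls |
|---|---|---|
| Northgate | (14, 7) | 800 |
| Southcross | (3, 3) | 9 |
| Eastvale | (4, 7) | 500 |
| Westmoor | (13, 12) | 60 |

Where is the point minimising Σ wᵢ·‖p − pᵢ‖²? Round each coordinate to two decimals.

(10.23, 7.19)

The minimiser of Σwᵢ‖p−pᵢ‖² is the weighted centroid p* = (Σwᵢpᵢ)/(Σwᵢ).
Σwᵢ = 1369.
Σwᵢxᵢ = 800·14 + 9·3 + 500·4 + 60·13 = 14007.
Σwᵢyᵢ = 800·7 + 9·3 + 500·7 + 60·12 = 9847.
x* = 14007/1369 = 10.23, y* = 9847/1369 = 7.19.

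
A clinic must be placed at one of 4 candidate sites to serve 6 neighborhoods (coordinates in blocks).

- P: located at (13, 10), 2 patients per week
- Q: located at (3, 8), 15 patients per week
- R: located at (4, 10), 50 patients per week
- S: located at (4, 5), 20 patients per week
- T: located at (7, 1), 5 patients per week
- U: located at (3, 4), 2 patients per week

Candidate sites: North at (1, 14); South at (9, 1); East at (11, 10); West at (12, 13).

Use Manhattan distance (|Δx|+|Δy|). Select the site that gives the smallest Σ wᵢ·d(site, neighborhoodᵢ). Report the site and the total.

Total weighted distance at each candidate:
  North (1, 14): total = 861
  South (9, 1): total = 1129
  East (11, 10): total = 837
  West (12, 13): total = 1209
Minimum is at East with total 837 blocks.

East, total 837 blocks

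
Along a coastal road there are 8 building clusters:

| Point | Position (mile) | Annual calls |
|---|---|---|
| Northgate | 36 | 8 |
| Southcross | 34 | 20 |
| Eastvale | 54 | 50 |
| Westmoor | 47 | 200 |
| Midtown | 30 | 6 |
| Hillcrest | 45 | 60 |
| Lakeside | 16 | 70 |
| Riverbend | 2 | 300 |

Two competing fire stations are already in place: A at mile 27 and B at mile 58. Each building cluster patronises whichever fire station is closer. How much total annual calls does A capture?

404

The indifferent point is the midpoint (27+58)/2 = 42.5; building clusters left of it (closer to A at 27) go to A, those right go to B.
  Riverbend at 2 (w=300) → A
  Lakeside at 16 (w=70) → A
  Midtown at 30 (w=6) → A
  Southcross at 34 (w=20) → A
  Northgate at 36 (w=8) → A
  Hillcrest at 45 (w=60) → B
  Westmoor at 47 (w=200) → B
  Eastvale at 54 (w=50) → B
A captures 404; B captures 310.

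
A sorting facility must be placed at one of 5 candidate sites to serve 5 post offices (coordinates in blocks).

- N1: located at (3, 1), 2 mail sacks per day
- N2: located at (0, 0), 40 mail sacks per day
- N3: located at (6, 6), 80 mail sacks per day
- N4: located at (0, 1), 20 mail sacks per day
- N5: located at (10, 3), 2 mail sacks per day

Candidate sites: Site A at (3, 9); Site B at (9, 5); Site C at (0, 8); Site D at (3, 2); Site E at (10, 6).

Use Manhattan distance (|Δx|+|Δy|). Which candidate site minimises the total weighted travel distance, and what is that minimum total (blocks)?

Total weighted distance at each candidate:
  Site A (3, 9): total = 1222
  Site B (9, 5): total = 1166
  Site C (0, 8): total = 1150
  Site D (3, 2): total = 858
  Site E (10, 6): total = 1290
Minimum is at Site D with total 858 blocks.

Site D, total 858 blocks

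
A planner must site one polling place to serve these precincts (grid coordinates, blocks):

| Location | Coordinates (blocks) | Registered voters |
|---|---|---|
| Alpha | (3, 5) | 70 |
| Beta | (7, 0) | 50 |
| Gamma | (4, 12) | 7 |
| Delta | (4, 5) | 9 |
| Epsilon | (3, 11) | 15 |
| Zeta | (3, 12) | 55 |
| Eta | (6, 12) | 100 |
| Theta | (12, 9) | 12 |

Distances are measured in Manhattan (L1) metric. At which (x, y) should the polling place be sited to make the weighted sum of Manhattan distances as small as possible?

Manhattan distance separates: Σwᵢ(|x−xᵢ|+|y−yᵢ|) = Σwᵢ|x−xᵢ| + Σwᵢ|y−yᵢ|, so x and y are optimised independently as 1-D weighted medians.
Total weight W = 318; half = 159.
x-coordinate, sorted with cumulative weight:
  x=3 (Alpha, w=70) cum 70
  x=3 (Epsilon, w=15) cum 85
  x=3 (Zeta, w=55) cum 140
  x=4 (Gamma, w=7) cum 147
  x=4 (Delta, w=9) cum 156
  x=6 (Eta, w=100) cum 256  ← median
  x=7 (Beta, w=50) cum 306
  x=12 (Theta, w=12) cum 318
⇒ x* = 6
y-coordinate, sorted with cumulative weight:
  y=0 (Beta, w=50) cum 50
  y=5 (Alpha, w=70) cum 120
  y=5 (Delta, w=9) cum 129
  y=9 (Theta, w=12) cum 141
  y=11 (Epsilon, w=15) cum 156
  y=12 (Gamma, w=7) cum 163  ← median
  y=12 (Zeta, w=55) cum 218
  y=12 (Eta, w=100) cum 318
⇒ y* = 12

(6, 12)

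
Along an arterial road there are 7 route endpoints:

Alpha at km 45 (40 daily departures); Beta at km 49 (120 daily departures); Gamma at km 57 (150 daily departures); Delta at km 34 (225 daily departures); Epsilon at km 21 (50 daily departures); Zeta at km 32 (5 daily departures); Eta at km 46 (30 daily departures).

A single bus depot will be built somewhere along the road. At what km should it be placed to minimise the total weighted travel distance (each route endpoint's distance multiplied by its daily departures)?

For a sum of weighted absolute distances on a line, the optimum is the weighted median (not the mean). Total weight W = 620; half-weight = 310.
Sort by position and accumulate weight:
  km 21 (Epsilon, w=50) → cum 50
  km 32 (Zeta, w=5) → cum 55
  km 34 (Delta, w=225) → cum 280
  km 45 (Alpha, w=40) → cum 320  ≥ 310 → median here
  km 46 (Eta, w=30) → cum 350
  km 49 (Beta, w=120) → cum 470
  km 57 (Gamma, w=150) → cum 620
Optimal location: km 45.

x = 45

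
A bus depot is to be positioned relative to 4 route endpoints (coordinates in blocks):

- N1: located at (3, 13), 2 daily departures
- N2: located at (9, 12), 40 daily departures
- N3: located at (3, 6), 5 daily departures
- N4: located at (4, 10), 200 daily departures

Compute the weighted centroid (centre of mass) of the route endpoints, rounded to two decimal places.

The minimiser of Σwᵢ‖p−pᵢ‖² is the weighted centroid p* = (Σwᵢpᵢ)/(Σwᵢ).
Σwᵢ = 247.
Σwᵢxᵢ = 2·3 + 40·9 + 5·3 + 200·4 = 1181.
Σwᵢyᵢ = 2·13 + 40·12 + 5·6 + 200·10 = 2536.
x* = 1181/247 = 4.78, y* = 2536/247 = 10.27.

(4.78, 10.27)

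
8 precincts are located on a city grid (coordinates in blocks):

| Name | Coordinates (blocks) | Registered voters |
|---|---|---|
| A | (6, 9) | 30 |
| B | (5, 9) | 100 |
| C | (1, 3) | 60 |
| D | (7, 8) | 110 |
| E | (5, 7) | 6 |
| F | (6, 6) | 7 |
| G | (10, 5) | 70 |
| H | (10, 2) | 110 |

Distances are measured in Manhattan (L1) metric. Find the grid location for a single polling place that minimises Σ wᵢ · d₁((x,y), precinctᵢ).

Manhattan distance separates: Σwᵢ(|x−xᵢ|+|y−yᵢ|) = Σwᵢ|x−xᵢ| + Σwᵢ|y−yᵢ|, so x and y are optimised independently as 1-D weighted medians.
Total weight W = 493; half = 246.5.
x-coordinate, sorted with cumulative weight:
  x=1 (C, w=60) cum 60
  x=5 (B, w=100) cum 160
  x=5 (E, w=6) cum 166
  x=6 (A, w=30) cum 196
  x=6 (F, w=7) cum 203
  x=7 (D, w=110) cum 313  ← median
  x=10 (G, w=70) cum 383
  x=10 (H, w=110) cum 493
⇒ x* = 7
y-coordinate, sorted with cumulative weight:
  y=2 (H, w=110) cum 110
  y=3 (C, w=60) cum 170
  y=5 (G, w=70) cum 240
  y=6 (F, w=7) cum 247  ← median
  y=7 (E, w=6) cum 253
  y=8 (D, w=110) cum 363
  y=9 (A, w=30) cum 393
  y=9 (B, w=100) cum 493
⇒ y* = 6

(7, 6)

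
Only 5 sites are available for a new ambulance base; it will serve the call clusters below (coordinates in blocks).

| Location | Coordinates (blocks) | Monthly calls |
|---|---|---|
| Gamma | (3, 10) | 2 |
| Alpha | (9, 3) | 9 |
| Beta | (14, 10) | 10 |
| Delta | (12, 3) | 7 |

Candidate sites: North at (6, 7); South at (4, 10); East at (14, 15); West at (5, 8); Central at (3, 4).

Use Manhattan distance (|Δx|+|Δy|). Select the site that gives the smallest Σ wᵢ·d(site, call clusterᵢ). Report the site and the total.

Total weighted distance at each candidate:
  North (6, 7): total = 255
  South (4, 10): total = 315
  East (14, 15): total = 333
  West (5, 8): total = 283
  Central (3, 4): total = 315
Minimum is at North with total 255 blocks.

North, total 255 blocks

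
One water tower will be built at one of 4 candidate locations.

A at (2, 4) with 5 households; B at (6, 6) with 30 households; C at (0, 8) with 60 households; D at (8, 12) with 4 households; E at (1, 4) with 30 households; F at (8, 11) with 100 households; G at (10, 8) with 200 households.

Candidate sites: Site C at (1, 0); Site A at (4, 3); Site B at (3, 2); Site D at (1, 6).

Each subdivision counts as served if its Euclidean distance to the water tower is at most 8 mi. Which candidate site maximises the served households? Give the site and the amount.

Coverage radius r = 8 mi; a point is covered iff (Δx)²+(Δy)² ≤ 8² = 64.
  Site C (1, 0): covers {A, B, E} → 65
  Site A (4, 3): covers {A, B, C, E, G} → 325
  Site B (3, 2): covers {A, B, C, E} → 125
  Site D (1, 6): covers {A, B, C, E} → 125
Maximum coverage at Site A: 325 households.

Site A, covering 325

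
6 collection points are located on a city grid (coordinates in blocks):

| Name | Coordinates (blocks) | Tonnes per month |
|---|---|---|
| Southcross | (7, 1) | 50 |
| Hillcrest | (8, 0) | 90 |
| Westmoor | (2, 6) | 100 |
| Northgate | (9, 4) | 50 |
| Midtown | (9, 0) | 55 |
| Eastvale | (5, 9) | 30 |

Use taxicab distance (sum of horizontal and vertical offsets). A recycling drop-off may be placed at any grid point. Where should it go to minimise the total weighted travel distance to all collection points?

Manhattan distance separates: Σwᵢ(|x−xᵢ|+|y−yᵢ|) = Σwᵢ|x−xᵢ| + Σwᵢ|y−yᵢ|, so x and y are optimised independently as 1-D weighted medians.
Total weight W = 375; half = 187.5.
x-coordinate, sorted with cumulative weight:
  x=2 (Westmoor, w=100) cum 100
  x=5 (Eastvale, w=30) cum 130
  x=7 (Southcross, w=50) cum 180
  x=8 (Hillcrest, w=90) cum 270  ← median
  x=9 (Northgate, w=50) cum 320
  x=9 (Midtown, w=55) cum 375
⇒ x* = 8
y-coordinate, sorted with cumulative weight:
  y=0 (Hillcrest, w=90) cum 90
  y=0 (Midtown, w=55) cum 145
  y=1 (Southcross, w=50) cum 195  ← median
  y=4 (Northgate, w=50) cum 245
  y=6 (Westmoor, w=100) cum 345
  y=9 (Eastvale, w=30) cum 375
⇒ y* = 1

(8, 1)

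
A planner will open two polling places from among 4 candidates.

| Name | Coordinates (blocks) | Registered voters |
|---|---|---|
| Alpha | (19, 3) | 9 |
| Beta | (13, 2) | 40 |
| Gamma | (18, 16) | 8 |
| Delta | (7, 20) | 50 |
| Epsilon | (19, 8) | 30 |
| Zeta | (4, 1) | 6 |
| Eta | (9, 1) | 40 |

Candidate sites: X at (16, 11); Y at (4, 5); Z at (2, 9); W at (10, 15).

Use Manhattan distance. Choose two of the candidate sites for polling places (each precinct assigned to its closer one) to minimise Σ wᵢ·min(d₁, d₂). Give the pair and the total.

{X, W}, total 1935

Evaluate every pair (each demand assigned to the nearer of the two):
  {X, W}: total = 1935
  {Y, W}: total = 1969
  {X, Y}: total = 2099
  {X, Z}: total = 2275
  {Z, W}: total = 2441
  {Y, Z}: total = 2541
Best pair: {X, W} with total 1935.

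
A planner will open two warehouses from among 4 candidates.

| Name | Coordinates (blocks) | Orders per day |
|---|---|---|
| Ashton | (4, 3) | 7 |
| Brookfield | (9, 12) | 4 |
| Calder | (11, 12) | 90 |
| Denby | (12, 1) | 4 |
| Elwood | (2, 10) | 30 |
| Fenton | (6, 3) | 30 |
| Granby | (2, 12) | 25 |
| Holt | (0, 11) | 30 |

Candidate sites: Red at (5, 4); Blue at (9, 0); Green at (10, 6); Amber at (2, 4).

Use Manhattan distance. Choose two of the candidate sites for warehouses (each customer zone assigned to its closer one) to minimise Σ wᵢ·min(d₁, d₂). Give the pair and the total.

{Green, Amber}, total 1507

Evaluate every pair (each demand assigned to the nearer of the two):
  {Green, Amber}: total = 1507
  {Red, Green}: total = 1665
  {Blue, Green}: total = 2070
  {Red, Amber}: total = 2072
  {Blue, Amber}: total = 2145
  {Red, Blue}: total = 2303
Best pair: {Green, Amber} with total 1507.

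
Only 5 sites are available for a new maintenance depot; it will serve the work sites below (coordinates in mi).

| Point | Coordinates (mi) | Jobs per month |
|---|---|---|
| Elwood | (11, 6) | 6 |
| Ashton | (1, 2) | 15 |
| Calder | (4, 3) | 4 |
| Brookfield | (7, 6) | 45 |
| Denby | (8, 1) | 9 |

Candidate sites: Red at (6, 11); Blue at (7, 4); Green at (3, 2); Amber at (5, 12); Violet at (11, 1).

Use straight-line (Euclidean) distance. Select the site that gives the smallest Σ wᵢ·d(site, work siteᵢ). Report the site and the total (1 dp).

Blue, total 252.8 mi

Total weighted distance at each candidate:
  Red (6, 11): total = 551.1
  Blue (7, 4): total = 252.8
  Green (3, 2): total = 389.8
  Amber (5, 12): total = 635.9
  Violet (11, 1): total = 525.0
Minimum is at Blue with total 252.8 mi.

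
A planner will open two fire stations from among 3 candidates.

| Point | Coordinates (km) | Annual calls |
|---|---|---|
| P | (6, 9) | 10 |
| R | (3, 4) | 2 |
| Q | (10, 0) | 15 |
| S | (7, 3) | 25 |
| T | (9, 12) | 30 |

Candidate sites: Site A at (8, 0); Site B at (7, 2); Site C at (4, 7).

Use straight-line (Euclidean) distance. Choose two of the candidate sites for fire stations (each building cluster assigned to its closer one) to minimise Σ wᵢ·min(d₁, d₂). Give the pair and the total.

{Site B, Site C}, total 325.8

Evaluate every pair (each demand assigned to the nearer of the two):
  {Site B, Site C}: total = 325.8
  {Site A, Site C}: total = 355.8
  {Site A, Site B}: total = 440.6
Best pair: {Site B, Site C} with total 325.8.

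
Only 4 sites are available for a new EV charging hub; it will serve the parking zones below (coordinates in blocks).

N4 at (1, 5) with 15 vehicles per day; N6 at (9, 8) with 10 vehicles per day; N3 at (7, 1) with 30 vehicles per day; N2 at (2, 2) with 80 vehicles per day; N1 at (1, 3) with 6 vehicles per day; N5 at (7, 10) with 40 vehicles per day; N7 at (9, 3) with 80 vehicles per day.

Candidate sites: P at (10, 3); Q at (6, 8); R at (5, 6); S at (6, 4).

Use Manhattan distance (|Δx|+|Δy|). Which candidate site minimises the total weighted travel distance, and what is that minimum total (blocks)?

Total weighted distance at each candidate:
  P (10, 3): total = 1629
  Q (6, 8): total = 2010
  R (5, 6): total = 1747
  S (6, 4): total = 1396
Minimum is at S with total 1396 blocks.

S, total 1396 blocks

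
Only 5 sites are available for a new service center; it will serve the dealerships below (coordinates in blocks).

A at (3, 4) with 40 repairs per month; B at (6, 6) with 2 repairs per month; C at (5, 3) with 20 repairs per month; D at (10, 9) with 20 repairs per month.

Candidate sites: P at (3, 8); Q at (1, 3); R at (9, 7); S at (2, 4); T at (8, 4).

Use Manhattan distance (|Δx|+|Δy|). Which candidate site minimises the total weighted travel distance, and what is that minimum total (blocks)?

Total weighted distance at each candidate:
  P (3, 8): total = 470
  Q (1, 3): total = 516
  R (9, 7): total = 588
  S (2, 4): total = 392
  T (8, 4): total = 428
Minimum is at S with total 392 blocks.

S, total 392 blocks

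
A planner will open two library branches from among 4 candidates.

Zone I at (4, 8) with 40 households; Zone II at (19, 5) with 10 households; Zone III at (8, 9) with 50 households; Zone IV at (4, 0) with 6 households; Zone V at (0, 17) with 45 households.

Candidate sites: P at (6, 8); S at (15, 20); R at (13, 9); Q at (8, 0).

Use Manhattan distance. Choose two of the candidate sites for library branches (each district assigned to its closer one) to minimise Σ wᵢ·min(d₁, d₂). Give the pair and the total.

{P, R}, total 1065

Evaluate every pair (each demand assigned to the nearer of the two):
  {P, R}: total = 1065
  {P, Q}: total = 1089
  {P, S}: total = 1125
  {S, R}: total = 1668
  {R, Q}: total = 1719
  {S, Q}: total = 1924
Best pair: {P, R} with total 1065.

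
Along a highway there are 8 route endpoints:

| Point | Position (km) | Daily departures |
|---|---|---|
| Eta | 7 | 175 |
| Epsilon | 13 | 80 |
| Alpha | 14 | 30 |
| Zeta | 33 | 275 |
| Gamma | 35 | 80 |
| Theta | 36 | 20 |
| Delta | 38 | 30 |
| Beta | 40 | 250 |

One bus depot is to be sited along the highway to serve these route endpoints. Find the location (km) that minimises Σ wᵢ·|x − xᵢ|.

For a sum of weighted absolute distances on a line, the optimum is the weighted median (not the mean). Total weight W = 940; half-weight = 470.
Sort by position and accumulate weight:
  km 7 (Eta, w=175) → cum 175
  km 13 (Epsilon, w=80) → cum 255
  km 14 (Alpha, w=30) → cum 285
  km 33 (Zeta, w=275) → cum 560  ≥ 470 → median here
  km 35 (Gamma, w=80) → cum 640
  km 36 (Theta, w=20) → cum 660
  km 38 (Delta, w=30) → cum 690
  km 40 (Beta, w=250) → cum 940
Optimal location: km 33.

x = 33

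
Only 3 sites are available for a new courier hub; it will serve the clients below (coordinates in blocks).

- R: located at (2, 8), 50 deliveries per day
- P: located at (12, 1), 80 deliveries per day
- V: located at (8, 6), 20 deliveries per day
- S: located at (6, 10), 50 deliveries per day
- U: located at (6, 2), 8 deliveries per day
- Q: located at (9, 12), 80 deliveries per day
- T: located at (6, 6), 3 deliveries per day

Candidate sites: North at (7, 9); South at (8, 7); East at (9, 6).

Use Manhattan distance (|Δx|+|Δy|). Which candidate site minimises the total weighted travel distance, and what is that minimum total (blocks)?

Total weighted distance at each candidate:
  North (7, 9): total = 1996
  South (8, 7): total = 1965
  East (9, 6): total = 2005
Minimum is at South with total 1965 blocks.

South, total 1965 blocks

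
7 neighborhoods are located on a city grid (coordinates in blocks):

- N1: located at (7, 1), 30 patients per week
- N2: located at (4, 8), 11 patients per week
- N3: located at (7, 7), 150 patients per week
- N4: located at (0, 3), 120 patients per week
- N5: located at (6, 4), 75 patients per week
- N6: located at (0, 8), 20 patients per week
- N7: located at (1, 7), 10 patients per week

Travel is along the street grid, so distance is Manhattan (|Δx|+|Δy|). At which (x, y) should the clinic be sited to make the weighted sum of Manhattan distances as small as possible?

(6, 4)

Manhattan distance separates: Σwᵢ(|x−xᵢ|+|y−yᵢ|) = Σwᵢ|x−xᵢ| + Σwᵢ|y−yᵢ|, so x and y are optimised independently as 1-D weighted medians.
Total weight W = 416; half = 208.
x-coordinate, sorted with cumulative weight:
  x=0 (N4, w=120) cum 120
  x=0 (N6, w=20) cum 140
  x=1 (N7, w=10) cum 150
  x=4 (N2, w=11) cum 161
  x=6 (N5, w=75) cum 236  ← median
  x=7 (N1, w=30) cum 266
  x=7 (N3, w=150) cum 416
⇒ x* = 6
y-coordinate, sorted with cumulative weight:
  y=1 (N1, w=30) cum 30
  y=3 (N4, w=120) cum 150
  y=4 (N5, w=75) cum 225  ← median
  y=7 (N3, w=150) cum 375
  y=7 (N7, w=10) cum 385
  y=8 (N2, w=11) cum 396
  y=8 (N6, w=20) cum 416
⇒ y* = 4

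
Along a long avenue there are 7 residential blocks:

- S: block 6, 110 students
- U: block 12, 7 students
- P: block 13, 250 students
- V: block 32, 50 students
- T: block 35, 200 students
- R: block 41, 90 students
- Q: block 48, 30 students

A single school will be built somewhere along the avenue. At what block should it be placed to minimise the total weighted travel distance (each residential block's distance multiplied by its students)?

x = 32

For a sum of weighted absolute distances on a line, the optimum is the weighted median (not the mean). Total weight W = 737; half-weight = 368.5.
Sort by position and accumulate weight:
  block 6 (S, w=110) → cum 110
  block 12 (U, w=7) → cum 117
  block 13 (P, w=250) → cum 367
  block 32 (V, w=50) → cum 417  ≥ 368.5 → median here
  block 35 (T, w=200) → cum 617
  block 41 (R, w=90) → cum 707
  block 48 (Q, w=30) → cum 737
Optimal location: block 32.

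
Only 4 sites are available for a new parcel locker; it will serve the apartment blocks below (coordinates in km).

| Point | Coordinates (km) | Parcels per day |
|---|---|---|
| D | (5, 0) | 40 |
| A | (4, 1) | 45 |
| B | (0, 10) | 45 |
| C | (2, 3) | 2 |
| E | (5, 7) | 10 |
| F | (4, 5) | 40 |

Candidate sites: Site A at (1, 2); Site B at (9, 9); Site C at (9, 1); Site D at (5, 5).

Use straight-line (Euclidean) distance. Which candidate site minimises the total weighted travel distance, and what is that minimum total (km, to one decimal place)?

Site D, total 770.9 km

Total weighted distance at each candidate:
  Site A (1, 2): total = 920.6
  Site B (9, 9): total = 1545.3
  Site C (9, 1): total = 1305.5
  Site D (5, 5): total = 770.9
Minimum is at Site D with total 770.9 km.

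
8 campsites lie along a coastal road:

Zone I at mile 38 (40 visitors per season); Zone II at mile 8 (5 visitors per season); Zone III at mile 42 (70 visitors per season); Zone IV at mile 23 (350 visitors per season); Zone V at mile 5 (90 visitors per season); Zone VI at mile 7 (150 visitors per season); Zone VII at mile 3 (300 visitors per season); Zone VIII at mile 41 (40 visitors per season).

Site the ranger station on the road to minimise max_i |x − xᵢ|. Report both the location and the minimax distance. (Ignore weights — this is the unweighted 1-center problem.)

location 22.5, max distance 19.5

The 1-center on a line is the midpoint of the two extreme points: leftmost at 3, rightmost at 42.
Optimal location = (3 + 42)/2 = 22.5; maximum distance = (42 − 3)/2 = 19.5.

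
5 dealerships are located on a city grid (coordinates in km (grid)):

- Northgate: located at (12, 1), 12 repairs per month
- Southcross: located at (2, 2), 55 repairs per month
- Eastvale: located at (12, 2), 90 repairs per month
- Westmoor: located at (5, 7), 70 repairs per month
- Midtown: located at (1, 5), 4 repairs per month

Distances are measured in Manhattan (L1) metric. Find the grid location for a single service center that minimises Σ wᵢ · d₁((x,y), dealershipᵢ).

Manhattan distance separates: Σwᵢ(|x−xᵢ|+|y−yᵢ|) = Σwᵢ|x−xᵢ| + Σwᵢ|y−yᵢ|, so x and y are optimised independently as 1-D weighted medians.
Total weight W = 231; half = 115.5.
x-coordinate, sorted with cumulative weight:
  x=1 (Midtown, w=4) cum 4
  x=2 (Southcross, w=55) cum 59
  x=5 (Westmoor, w=70) cum 129  ← median
  x=12 (Northgate, w=12) cum 141
  x=12 (Eastvale, w=90) cum 231
⇒ x* = 5
y-coordinate, sorted with cumulative weight:
  y=1 (Northgate, w=12) cum 12
  y=2 (Southcross, w=55) cum 67
  y=2 (Eastvale, w=90) cum 157  ← median
  y=5 (Midtown, w=4) cum 161
  y=7 (Westmoor, w=70) cum 231
⇒ y* = 2

(5, 2)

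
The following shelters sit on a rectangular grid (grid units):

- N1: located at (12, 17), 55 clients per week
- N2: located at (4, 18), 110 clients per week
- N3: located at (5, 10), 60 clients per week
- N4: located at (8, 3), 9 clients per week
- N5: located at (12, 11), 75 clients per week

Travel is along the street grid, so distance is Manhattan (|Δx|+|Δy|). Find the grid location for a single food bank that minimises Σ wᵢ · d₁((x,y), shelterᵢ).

(5, 17)

Manhattan distance separates: Σwᵢ(|x−xᵢ|+|y−yᵢ|) = Σwᵢ|x−xᵢ| + Σwᵢ|y−yᵢ|, so x and y are optimised independently as 1-D weighted medians.
Total weight W = 309; half = 154.5.
x-coordinate, sorted with cumulative weight:
  x=4 (N2, w=110) cum 110
  x=5 (N3, w=60) cum 170  ← median
  x=8 (N4, w=9) cum 179
  x=12 (N1, w=55) cum 234
  x=12 (N5, w=75) cum 309
⇒ x* = 5
y-coordinate, sorted with cumulative weight:
  y=3 (N4, w=9) cum 9
  y=10 (N3, w=60) cum 69
  y=11 (N5, w=75) cum 144
  y=17 (N1, w=55) cum 199  ← median
  y=18 (N2, w=110) cum 309
⇒ y* = 17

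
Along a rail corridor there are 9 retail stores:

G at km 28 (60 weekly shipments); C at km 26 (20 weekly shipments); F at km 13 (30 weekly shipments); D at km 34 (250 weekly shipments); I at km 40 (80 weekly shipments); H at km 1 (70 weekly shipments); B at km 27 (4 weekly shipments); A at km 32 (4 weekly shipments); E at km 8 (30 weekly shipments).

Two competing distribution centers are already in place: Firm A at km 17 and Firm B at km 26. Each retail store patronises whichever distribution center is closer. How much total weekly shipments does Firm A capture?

130

The indifferent point is the midpoint (17+26)/2 = 21.5; retail stores left of it (closer to Firm A at 17) go to Firm A, those right go to Firm B.
  H at 1 (w=70) → Firm A
  E at 8 (w=30) → Firm A
  F at 13 (w=30) → Firm A
  C at 26 (w=20) → Firm B
  B at 27 (w=4) → Firm B
  G at 28 (w=60) → Firm B
  A at 32 (w=4) → Firm B
  D at 34 (w=250) → Firm B
  I at 40 (w=80) → Firm B
Firm A captures 130; Firm B captures 418.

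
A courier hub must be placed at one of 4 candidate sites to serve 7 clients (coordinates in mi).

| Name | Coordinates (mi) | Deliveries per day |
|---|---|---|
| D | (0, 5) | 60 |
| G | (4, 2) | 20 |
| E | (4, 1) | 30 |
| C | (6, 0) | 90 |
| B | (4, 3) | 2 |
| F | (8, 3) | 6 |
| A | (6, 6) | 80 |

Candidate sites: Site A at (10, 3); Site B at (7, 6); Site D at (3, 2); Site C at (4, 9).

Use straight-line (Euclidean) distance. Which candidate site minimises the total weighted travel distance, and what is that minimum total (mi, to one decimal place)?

Total weighted distance at each candidate:
  Site A (10, 3): total = 1797.3
  Site B (7, 6): total = 1354.1
  Site D (3, 2): total = 1074.9
  Site C (4, 9): total = 1892.9
Minimum is at Site D with total 1074.9 mi.

Site D, total 1074.9 mi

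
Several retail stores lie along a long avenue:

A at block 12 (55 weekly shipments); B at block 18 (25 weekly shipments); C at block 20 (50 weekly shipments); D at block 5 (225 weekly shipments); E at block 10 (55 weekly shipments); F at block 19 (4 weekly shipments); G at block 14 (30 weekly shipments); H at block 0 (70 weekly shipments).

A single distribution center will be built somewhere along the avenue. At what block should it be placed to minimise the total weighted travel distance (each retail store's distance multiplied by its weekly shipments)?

For a sum of weighted absolute distances on a line, the optimum is the weighted median (not the mean). Total weight W = 514; half-weight = 257.
Sort by position and accumulate weight:
  block 0 (H, w=70) → cum 70
  block 5 (D, w=225) → cum 295  ≥ 257 → median here
  block 10 (E, w=55) → cum 350
  block 12 (A, w=55) → cum 405
  block 14 (G, w=30) → cum 435
  block 18 (B, w=25) → cum 460
  block 19 (F, w=4) → cum 464
  block 20 (C, w=50) → cum 514
Optimal location: block 5.

x = 5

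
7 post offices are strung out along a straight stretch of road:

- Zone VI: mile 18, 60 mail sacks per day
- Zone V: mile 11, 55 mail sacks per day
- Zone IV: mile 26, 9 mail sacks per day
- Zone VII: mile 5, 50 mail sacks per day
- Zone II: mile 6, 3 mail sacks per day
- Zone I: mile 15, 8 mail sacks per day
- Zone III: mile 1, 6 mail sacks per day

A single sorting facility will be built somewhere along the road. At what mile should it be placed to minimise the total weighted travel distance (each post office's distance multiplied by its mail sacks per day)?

For a sum of weighted absolute distances on a line, the optimum is the weighted median (not the mean). Total weight W = 191; half-weight = 95.5.
Sort by position and accumulate weight:
  mile 1 (Zone III, w=6) → cum 6
  mile 5 (Zone VII, w=50) → cum 56
  mile 6 (Zone II, w=3) → cum 59
  mile 11 (Zone V, w=55) → cum 114  ≥ 95.5 → median here
  mile 15 (Zone I, w=8) → cum 122
  mile 18 (Zone VI, w=60) → cum 182
  mile 26 (Zone IV, w=9) → cum 191
Optimal location: mile 11.

x = 11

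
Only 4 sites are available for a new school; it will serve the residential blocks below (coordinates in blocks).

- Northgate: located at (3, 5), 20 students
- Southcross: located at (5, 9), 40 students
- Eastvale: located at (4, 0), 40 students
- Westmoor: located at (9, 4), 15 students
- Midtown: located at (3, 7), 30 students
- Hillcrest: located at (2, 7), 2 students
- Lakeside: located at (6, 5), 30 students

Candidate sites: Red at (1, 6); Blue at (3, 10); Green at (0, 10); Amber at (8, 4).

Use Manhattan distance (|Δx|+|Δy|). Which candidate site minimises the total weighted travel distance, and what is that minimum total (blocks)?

Total weighted distance at each candidate:
  Red (1, 6): total = 1124
  Blue (3, 10): total = 1178
  Green (0, 10): total = 1705
  Amber (8, 4): total = 1123
Minimum is at Amber with total 1123 blocks.

Amber, total 1123 blocks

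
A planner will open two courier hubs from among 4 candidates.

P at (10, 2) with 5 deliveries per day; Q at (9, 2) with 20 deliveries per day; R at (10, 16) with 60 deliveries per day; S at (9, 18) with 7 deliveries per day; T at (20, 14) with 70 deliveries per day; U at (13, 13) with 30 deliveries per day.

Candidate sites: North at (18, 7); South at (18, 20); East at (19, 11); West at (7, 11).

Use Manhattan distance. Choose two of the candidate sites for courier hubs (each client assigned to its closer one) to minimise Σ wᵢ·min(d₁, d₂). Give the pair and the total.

Evaluate every pair (each demand assigned to the nearer of the two):
  {East, West}: total = 1343
  {South, West}: total = 1623
  {North, West}: total = 1693
  {South, East}: total = 1787
  {North, East}: total = 1824
  {North, South}: total = 2032
Best pair: {East, West} with total 1343.

{East, West}, total 1343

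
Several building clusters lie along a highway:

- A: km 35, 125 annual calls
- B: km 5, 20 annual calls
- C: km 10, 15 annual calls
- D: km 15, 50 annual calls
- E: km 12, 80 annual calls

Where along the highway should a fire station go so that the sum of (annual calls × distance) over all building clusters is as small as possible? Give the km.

For a sum of weighted absolute distances on a line, the optimum is the weighted median (not the mean). Total weight W = 290; half-weight = 145.
Sort by position and accumulate weight:
  km 5 (B, w=20) → cum 20
  km 10 (C, w=15) → cum 35
  km 12 (E, w=80) → cum 115
  km 15 (D, w=50) → cum 165  ≥ 145 → median here
  km 35 (A, w=125) → cum 290
Optimal location: km 15.

x = 15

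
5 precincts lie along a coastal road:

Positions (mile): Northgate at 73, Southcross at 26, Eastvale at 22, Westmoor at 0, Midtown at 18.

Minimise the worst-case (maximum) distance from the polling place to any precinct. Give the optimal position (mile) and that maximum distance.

The 1-center on a line is the midpoint of the two extreme points: leftmost at 0, rightmost at 73.
Optimal location = (0 + 73)/2 = 36.5; maximum distance = (73 − 0)/2 = 36.5.

location 36.5, max distance 36.5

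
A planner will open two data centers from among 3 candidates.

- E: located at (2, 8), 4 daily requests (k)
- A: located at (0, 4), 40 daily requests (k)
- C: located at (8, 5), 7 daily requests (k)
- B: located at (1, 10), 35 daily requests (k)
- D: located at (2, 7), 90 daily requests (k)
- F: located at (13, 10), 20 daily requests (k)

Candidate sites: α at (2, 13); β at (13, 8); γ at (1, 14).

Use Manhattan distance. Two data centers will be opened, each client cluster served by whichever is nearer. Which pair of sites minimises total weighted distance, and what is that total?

{α, β}, total 1236

Evaluate every pair (each demand assigned to the nearer of the two):
  {α, β}: total = 1236
  {β, γ}: total = 1424
  {α, γ}: total = 1518
Best pair: {α, β} with total 1236.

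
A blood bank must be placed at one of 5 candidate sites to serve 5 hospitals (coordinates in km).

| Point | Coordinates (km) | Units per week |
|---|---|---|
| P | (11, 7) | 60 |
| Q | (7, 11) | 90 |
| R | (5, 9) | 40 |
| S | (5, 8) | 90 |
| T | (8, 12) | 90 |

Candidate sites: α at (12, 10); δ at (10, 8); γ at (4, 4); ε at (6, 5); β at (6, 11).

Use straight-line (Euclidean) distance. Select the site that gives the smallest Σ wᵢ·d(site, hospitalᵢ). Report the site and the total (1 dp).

β, total 1049.5 km

Total weighted distance at each candidate:
  α (12, 10): total = 1989.2
  δ (10, 8): total = 1523.1
  γ (4, 4): total = 2522.4
  ε (6, 5): total = 1975.3
  β (6, 11): total = 1049.5
Minimum is at β with total 1049.5 km.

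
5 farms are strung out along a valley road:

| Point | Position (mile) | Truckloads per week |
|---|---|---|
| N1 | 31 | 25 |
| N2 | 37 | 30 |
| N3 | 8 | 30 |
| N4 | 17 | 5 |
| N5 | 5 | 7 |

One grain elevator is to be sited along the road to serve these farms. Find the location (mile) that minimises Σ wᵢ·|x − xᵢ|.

For a sum of weighted absolute distances on a line, the optimum is the weighted median (not the mean). Total weight W = 97; half-weight = 48.5.
Sort by position and accumulate weight:
  mile 5 (N5, w=7) → cum 7
  mile 8 (N3, w=30) → cum 37
  mile 17 (N4, w=5) → cum 42
  mile 31 (N1, w=25) → cum 67  ≥ 48.5 → median here
  mile 37 (N2, w=30) → cum 97
Optimal location: mile 31.

x = 31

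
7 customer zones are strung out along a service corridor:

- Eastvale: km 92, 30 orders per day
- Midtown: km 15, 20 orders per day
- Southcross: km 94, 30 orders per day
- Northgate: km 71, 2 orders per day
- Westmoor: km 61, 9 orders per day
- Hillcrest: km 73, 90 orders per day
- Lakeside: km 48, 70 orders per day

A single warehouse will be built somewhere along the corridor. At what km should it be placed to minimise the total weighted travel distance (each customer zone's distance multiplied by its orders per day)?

x = 73

For a sum of weighted absolute distances on a line, the optimum is the weighted median (not the mean). Total weight W = 251; half-weight = 125.5.
Sort by position and accumulate weight:
  km 15 (Midtown, w=20) → cum 20
  km 48 (Lakeside, w=70) → cum 90
  km 61 (Westmoor, w=9) → cum 99
  km 71 (Northgate, w=2) → cum 101
  km 73 (Hillcrest, w=90) → cum 191  ≥ 125.5 → median here
  km 92 (Eastvale, w=30) → cum 221
  km 94 (Southcross, w=30) → cum 251
Optimal location: km 73.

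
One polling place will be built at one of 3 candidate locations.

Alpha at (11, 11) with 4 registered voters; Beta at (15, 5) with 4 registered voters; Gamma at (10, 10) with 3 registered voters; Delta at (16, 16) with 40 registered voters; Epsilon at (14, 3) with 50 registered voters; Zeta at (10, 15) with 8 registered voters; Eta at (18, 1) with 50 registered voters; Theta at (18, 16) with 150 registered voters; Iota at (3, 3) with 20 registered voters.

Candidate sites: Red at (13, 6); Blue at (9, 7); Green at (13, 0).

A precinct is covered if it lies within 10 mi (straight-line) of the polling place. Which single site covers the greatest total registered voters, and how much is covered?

Red, covering 119

Coverage radius r = 10 mi; a point is covered iff (Δx)²+(Δy)² ≤ 10² = 100.
  Red (13, 6): covers {Alpha, Beta, Gamma, Epsilon, Zeta, Eta} → 119
  Blue (9, 7): covers {Alpha, Beta, Gamma, Epsilon, Zeta, Iota} → 89
  Green (13, 0): covers {Beta, Epsilon, Eta} → 104
Maximum coverage at Red: 119 registered voters.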